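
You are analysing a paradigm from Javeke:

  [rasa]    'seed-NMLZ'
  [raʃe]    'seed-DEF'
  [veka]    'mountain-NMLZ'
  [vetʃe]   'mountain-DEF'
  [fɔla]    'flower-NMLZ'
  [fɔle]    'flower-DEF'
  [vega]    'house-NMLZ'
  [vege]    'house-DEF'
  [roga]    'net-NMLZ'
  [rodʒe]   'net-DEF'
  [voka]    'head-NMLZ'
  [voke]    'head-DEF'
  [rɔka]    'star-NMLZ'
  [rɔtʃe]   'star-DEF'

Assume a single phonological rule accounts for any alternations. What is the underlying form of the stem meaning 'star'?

/rɔtʃ/

In [rɔka] and [rɔtʃe] the final segment of 'star' alternates: [k] ~ [tʃ].
The stem 'head' ([voka], [voke]) shows [k] unchanged in both environments, so [k] cannot be basic with [tʃ] derived before the DEF suffix.
So /tʃ/ is underlying, and a rule of depalatalization — palato-alveolar /tʃ/, /dʒ/ and /ʃ/ become [k], [g] and [s] when no front vowel follows — gives [k].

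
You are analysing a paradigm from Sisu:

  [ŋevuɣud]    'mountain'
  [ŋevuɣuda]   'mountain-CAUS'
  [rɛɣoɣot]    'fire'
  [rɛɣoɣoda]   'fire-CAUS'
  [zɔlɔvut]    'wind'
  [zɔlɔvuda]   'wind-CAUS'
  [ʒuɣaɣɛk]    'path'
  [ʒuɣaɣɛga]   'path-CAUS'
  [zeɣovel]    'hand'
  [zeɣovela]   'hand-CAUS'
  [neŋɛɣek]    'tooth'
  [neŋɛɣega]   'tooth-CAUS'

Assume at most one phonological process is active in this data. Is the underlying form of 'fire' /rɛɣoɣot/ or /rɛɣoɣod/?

/rɛɣoɣot/

The root 'fire' surfaces as [rɛɣoɣot] and [rɛɣoɣoda], with a stem-final [t] ~ [d] alternation.
But 'mountain' keeps [d] in both environments ([ŋevuɣud], [ŋevuɣuda]), so there is no rule changing /d/ to [t] in isolation.
So /t/ is underlying, and a rule of intervocalic voicing — voiceless stops become voiced between vowels — gives [d].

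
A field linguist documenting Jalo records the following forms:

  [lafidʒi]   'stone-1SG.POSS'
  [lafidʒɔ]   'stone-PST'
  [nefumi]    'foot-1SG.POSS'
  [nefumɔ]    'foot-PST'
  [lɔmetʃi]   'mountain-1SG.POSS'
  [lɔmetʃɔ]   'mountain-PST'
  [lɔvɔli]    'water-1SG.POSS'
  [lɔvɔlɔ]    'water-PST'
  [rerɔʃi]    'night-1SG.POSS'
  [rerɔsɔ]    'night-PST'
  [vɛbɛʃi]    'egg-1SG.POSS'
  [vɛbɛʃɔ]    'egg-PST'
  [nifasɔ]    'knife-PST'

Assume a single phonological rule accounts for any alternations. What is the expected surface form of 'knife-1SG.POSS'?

[nifaʃi]

The stem for 'night' ends in [ʃ] in [rerɔʃi] but [s] in [rerɔsɔ].
The stem 'egg' ([vɛbɛʃi], [vɛbɛʃɔ]) shows [ʃ] unchanged in both environments, so [ʃ] cannot be basic with [s] derived before the PST suffix.
The underlying segment must be /s/; /s/ becomes palato-alveolar [ʃ] before a front vowel, yielding [ʃ] there.
From [nifasɔ] the stem 'knife' is /nifas/; before a front vowel this yields [nifaʃi].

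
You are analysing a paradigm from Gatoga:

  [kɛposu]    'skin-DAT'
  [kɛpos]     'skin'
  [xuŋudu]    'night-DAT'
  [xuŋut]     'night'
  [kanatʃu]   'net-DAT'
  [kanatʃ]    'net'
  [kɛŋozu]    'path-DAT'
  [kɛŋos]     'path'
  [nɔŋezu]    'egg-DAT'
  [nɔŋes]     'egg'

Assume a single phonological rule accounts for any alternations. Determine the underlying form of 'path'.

/kɛŋoz/

'path' shows [z] ~ [s] at the end of the stem ([kɛŋozu] vs [kɛŋos]).
The stem 'skin' ([kɛposu], [kɛpos]) shows [s] unchanged in both environments, so [s] cannot be basic with [z] derived before the DAT suffix.
The underlying segment must be /z/; voiced obstruents become voiceless word-finally, yielding [s] there.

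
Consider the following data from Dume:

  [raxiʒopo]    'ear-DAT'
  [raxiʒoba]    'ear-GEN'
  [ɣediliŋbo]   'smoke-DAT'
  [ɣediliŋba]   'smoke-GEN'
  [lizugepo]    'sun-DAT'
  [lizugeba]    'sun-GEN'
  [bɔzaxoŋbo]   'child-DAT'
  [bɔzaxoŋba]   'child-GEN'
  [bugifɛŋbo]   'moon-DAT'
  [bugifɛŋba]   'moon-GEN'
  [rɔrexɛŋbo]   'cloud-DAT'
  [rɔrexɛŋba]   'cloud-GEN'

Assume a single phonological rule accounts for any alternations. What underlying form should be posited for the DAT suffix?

/-po/

The DAT suffix surfaces as [-bo] and [-po], depending on the final segment of the stem.
The GEN suffix, which begins with [b], is invariant after every stem; so [b] is not altered by any rule here.
The DAT suffix is therefore /-po/ underlyingly, with post-nasal voicing: voiceless stops become voiced after a nasal.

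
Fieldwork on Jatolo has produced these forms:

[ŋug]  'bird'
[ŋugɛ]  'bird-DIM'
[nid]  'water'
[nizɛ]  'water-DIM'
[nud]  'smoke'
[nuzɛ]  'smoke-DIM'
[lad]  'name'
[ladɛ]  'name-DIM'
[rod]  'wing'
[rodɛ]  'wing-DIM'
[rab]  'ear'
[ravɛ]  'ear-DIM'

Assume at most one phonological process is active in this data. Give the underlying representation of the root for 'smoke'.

The stem for 'smoke' ends in [d] in [nud] but [z] in [nuzɛ].
But 'name' keeps [d] in both environments ([lad], [ladɛ]), so there is no rule changing /d/ to [z] before the DIM suffix.
Therefore /z/ is basic and [d] is derived by word-final hardening (voiced fricatives become stops word-finally).

/nuz/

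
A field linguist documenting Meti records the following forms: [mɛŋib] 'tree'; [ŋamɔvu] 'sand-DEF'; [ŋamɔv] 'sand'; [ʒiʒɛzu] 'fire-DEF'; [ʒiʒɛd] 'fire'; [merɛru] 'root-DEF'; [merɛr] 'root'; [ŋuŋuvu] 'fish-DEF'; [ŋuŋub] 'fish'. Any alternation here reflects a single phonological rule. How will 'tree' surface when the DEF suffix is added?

In [ŋuŋuvu] and [ŋuŋub] the final segment of 'fish' alternates: [v] ~ [b].
The stem 'sand' ([ŋamɔvu], [ŋamɔv]) shows [v] unchanged in both environments, so [v] cannot be basic with [b] derived in isolation.
The alternation reflects intervocalic spirantization: voiced stops become fricatives between vowels. /b/ is underlying.
The one attested form of 'tree', [mɛŋib], shows underlying /mɛŋib/. Applying the same rule between vowels gives [mɛŋivu].

[mɛŋivu]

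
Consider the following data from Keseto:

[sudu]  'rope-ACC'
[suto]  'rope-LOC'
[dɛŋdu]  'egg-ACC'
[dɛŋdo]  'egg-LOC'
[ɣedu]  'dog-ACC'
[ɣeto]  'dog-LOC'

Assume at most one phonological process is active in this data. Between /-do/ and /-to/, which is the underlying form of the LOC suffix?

/-to/

The LOC morpheme has two allomorphs, [-do] and [-to].
The ACC suffix, which begins with [d], is invariant after every stem; so [d] is not altered by any rule here.
The LOC suffix is therefore /-to/ underlyingly, with post-nasal voicing: voiceless stops become voiced after a nasal.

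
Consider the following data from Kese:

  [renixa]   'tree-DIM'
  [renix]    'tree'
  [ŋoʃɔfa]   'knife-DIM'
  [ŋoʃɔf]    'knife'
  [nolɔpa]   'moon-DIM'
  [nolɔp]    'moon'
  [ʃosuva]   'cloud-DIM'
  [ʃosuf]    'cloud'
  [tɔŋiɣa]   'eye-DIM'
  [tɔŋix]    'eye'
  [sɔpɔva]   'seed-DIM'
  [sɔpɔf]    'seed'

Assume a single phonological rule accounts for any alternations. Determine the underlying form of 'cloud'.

The stem for 'cloud' ends in [v] in [ʃosuva] but [f] in [ʃosuf].
The stem 'knife' ([ŋoʃɔfa], [ŋoʃɔf]) shows [f] unchanged in both environments, so [f] cannot be basic with [v] derived before the DIM suffix.
The underlying segment must be /v/; voiced obstruents become voiceless word-finally, yielding [f] there.
So 'cloud' = /ʃosuv/.

/ʃosuv/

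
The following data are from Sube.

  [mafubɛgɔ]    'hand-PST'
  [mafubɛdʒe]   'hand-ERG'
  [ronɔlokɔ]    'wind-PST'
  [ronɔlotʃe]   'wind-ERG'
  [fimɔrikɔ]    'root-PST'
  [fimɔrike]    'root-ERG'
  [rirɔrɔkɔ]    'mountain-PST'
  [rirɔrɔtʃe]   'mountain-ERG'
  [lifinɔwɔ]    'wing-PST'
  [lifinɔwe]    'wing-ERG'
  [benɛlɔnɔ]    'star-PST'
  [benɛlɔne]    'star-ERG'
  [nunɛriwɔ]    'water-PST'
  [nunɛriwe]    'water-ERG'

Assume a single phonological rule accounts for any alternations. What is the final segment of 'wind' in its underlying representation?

'wind' shows [k] ~ [tʃ] at the end of the stem ([ronɔlokɔ] vs [ronɔlotʃe]).
If /k/ were underlying and a rule turned it into [tʃ] before the ERG suffix, 'root' would also alternate; but it has [k] in both [fimɔrikɔ] and [fimɔrike].
Therefore /tʃ/ is basic and [k] is derived by depalatalization (palato-alveolar /tʃ/ and /dʒ/ become [k] and [g] when no front vowel follows).

/tʃ/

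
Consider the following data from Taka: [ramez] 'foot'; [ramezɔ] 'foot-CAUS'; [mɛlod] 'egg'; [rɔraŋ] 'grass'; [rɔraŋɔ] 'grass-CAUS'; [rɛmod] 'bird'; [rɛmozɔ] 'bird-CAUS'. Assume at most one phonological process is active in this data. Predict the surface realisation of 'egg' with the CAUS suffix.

[mɛlozɔ]

In [rɛmod] and [rɛmozɔ] the final segment of 'bird' alternates: [d] ~ [z].
But 'foot' keeps [z] in both environments ([ramez], [ramezɔ]), so there is no rule changing /z/ to [d] in isolation.
So /d/ is underlying, and a rule of intervocalic spirantization — voiced stops become fricatives between vowels — gives [z].
The one attested form of 'egg', [mɛlod], shows underlying /mɛlod/. Applying the same rule between vowels gives [mɛlozɔ].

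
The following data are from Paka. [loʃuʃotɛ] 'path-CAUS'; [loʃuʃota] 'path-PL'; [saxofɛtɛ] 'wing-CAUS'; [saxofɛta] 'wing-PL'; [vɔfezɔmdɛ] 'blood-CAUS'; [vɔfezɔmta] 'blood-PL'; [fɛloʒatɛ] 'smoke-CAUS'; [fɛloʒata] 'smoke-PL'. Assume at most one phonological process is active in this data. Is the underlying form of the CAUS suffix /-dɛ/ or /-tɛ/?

/-dɛ/

The CAUS morpheme has two allomorphs, [-dɛ] and [-tɛ].
The PL suffix, which begins with [t], is invariant after every stem; so [t] is not altered by any rule here.
So the underlying form is /-dɛ/, and voiced stops become voiceless after a vowel.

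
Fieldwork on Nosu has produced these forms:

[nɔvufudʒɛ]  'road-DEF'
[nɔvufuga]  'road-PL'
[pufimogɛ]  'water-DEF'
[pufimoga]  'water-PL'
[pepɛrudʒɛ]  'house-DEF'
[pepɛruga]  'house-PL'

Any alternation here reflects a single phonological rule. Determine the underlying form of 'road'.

The root 'road' surfaces as [nɔvufudʒɛ] and [nɔvufuga], with a stem-final [dʒ] ~ [g] alternation.
Compare 'water', with invariant [g] in [pufimogɛ] and [pufimoga]: an analysis with underlying /g/ and a rule producing [dʒ] before the DEF suffix would wrongly predict alternation here too.
The underlying segment must be /dʒ/; palato-alveolar /dʒ/ becomes [g] when no front vowel follows, yielding [g] there.

/nɔvufudʒ/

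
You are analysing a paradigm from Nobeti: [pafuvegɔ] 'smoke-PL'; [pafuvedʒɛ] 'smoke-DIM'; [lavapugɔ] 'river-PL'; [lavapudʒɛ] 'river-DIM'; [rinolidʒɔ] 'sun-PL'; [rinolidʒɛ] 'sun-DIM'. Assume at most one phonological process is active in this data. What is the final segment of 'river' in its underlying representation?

'river' shows [g] ~ [dʒ] at the end of the stem ([lavapugɔ] vs [lavapudʒɛ]).
If /dʒ/ were underlying and a rule turned it into [g] before the PL suffix, 'sun' would also alternate; but it has [dʒ] in both [rinolidʒɔ] and [rinolidʒɛ].
So /g/ is underlying, and a rule of palatalization before a front vowel — /g/ becomes palato-alveolar [dʒ] before a front vowel — gives [dʒ].

/g/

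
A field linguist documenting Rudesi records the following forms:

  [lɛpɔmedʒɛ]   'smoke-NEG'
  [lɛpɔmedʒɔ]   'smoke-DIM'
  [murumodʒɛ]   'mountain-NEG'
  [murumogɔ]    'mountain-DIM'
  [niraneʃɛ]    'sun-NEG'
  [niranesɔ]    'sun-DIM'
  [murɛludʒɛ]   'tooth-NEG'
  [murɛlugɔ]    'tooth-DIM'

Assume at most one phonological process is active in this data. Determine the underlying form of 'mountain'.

'mountain' shows [dʒ] ~ [g] at the end of the stem ([murumodʒɛ] vs [murumogɔ]).
If /dʒ/ were underlying and a rule turned it into [g] before the DIM suffix, 'smoke' would also alternate; but it has [dʒ] in both [lɛpɔmedʒɛ] and [lɛpɔmedʒɔ].
Therefore /g/ is basic and [dʒ] is derived by palatalization before a front vowel (/g/ and /s/ become palato-alveolar [dʒ] and [ʃ] before a front vowel).

/murumog/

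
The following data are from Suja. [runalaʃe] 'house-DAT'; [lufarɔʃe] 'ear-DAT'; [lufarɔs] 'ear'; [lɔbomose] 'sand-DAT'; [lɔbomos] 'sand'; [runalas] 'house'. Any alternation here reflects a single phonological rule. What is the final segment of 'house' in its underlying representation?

/ʃ/

The stem for 'house' ends in [ʃ] in [runalaʃe] but [s] in [runalas].
Compare 'sand', with invariant [s] in [lɔbomose] and [lɔbomos]: an analysis with underlying /s/ and a rule producing [ʃ] before the DAT suffix would wrongly predict alternation here too.
The underlying segment must be /ʃ/; palato-alveolar /ʃ/ becomes [s] when no front vowel follows, yielding [s] there.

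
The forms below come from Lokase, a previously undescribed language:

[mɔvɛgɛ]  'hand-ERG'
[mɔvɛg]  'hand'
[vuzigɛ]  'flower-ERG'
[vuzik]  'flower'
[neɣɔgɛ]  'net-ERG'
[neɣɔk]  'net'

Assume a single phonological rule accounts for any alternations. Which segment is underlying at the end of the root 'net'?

In [neɣɔgɛ] and [neɣɔk] the final segment of 'net' alternates: [g] ~ [k].
The stem 'hand' ([mɔvɛgɛ], [mɔvɛg]) shows [g] unchanged in both environments, so [g] cannot be basic with [k] derived in isolation.
The alternation reflects intervocalic voicing: voiceless stops become voiced between vowels. /k/ is underlying.

/k/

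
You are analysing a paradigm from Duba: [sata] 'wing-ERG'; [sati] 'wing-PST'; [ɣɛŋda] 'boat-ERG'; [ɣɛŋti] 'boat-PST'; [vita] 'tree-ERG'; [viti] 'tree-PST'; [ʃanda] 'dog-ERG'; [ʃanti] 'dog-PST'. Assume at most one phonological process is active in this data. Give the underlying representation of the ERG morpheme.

/-da/

The ERG morpheme has two allomorphs, [-da] and [-ta].
The PST suffix, which begins with [t], is invariant after every stem; so [t] is not altered by any rule here.
So the underlying form is /-da/, and voiced stops become voiceless after a vowel.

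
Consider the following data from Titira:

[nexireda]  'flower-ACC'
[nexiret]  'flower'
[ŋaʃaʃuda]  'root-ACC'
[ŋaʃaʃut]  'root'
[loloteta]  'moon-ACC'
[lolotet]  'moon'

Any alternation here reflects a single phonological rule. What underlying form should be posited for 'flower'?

In [nexireda] and [nexiret] the final segment of 'flower' alternates: [d] ~ [t].
But 'moon' keeps [t] in both environments ([loloteta], [lolotet]), so there is no rule changing /t/ to [d] before the ACC suffix.
The underlying segment must be /d/; voiced obstruents become voiceless word-finally, yielding [t] there.

/nexired/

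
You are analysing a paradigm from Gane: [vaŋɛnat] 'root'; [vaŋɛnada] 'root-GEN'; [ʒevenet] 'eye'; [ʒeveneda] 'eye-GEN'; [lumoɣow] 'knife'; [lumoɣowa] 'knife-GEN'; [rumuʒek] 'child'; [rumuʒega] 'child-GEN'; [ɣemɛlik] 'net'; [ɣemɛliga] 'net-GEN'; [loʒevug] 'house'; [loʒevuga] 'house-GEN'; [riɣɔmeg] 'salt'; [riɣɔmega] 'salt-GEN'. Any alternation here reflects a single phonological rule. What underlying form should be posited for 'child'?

/rumuʒek/

The root 'child' surfaces as [rumuʒek] and [rumuʒega], with a stem-final [k] ~ [g] alternation.
But 'salt' keeps [g] in both environments ([riɣɔmeg], [riɣɔmega]), so there is no rule changing /g/ to [k] in isolation.
The underlying segment must be /k/; voiceless stops become voiced between vowels, yielding [g] there.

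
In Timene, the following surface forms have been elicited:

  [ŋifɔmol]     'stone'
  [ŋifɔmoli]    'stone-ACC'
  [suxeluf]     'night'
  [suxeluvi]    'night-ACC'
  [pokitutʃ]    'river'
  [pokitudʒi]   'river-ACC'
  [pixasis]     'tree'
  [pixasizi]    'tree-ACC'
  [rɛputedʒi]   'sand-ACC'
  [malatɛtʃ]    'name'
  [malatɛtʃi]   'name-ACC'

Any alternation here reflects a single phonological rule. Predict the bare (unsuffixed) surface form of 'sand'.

The root 'river' surfaces as [pokitutʃ] and [pokitudʒi], with a stem-final [tʃ] ~ [dʒ] alternation.
Compare 'name', with invariant [tʃ] in [malatɛtʃ] and [malatɛtʃi]: an analysis with underlying /tʃ/ and a rule producing [dʒ] before the ACC suffix would wrongly predict alternation here too.
Therefore /dʒ/ is basic and [tʃ] is derived by word-final obstruent devoicing (voiced obstruents become voiceless word-finally).
From [rɛputedʒi] the stem 'sand' is /rɛputedʒ/; word-finally this yields [rɛputetʃ].

[rɛputetʃ]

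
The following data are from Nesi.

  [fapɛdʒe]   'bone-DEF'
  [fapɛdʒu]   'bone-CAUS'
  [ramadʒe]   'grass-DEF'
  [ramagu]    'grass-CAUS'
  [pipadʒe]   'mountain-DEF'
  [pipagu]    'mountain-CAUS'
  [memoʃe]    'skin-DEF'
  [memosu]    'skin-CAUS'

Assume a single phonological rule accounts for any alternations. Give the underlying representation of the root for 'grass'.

/ramag/

The stem for 'grass' ends in [dʒ] in [ramadʒe] but [g] in [ramagu].
Compare 'bone', with invariant [dʒ] in [fapɛdʒe] and [fapɛdʒu]: an analysis with underlying /dʒ/ and a rule producing [g] before the CAUS suffix would wrongly predict alternation here too.
Therefore /g/ is basic and [dʒ] is derived by palatalization before a front vowel (/g/ and /s/ become palato-alveolar [dʒ] and [ʃ] before a front vowel).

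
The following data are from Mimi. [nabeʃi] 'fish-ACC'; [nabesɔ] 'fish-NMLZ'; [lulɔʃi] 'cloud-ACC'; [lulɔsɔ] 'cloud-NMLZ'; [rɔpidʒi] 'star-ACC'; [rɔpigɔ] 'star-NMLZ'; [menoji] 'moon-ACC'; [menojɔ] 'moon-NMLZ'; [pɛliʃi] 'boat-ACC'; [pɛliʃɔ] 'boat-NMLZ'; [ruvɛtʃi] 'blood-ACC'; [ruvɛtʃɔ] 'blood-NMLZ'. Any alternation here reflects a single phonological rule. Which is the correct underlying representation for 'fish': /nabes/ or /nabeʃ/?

/nabes/

'fish' shows [ʃ] ~ [s] at the end of the stem ([nabeʃi] vs [nabesɔ]).
The stem 'boat' ([pɛliʃi], [pɛliʃɔ]) shows [ʃ] unchanged in both environments, so [ʃ] cannot be basic with [s] derived before the NMLZ suffix.
So /s/ is underlying, and a rule of palatalization before a front vowel — /g/ and /s/ become palato-alveolar [dʒ] and [ʃ] before a front vowel — gives [ʃ].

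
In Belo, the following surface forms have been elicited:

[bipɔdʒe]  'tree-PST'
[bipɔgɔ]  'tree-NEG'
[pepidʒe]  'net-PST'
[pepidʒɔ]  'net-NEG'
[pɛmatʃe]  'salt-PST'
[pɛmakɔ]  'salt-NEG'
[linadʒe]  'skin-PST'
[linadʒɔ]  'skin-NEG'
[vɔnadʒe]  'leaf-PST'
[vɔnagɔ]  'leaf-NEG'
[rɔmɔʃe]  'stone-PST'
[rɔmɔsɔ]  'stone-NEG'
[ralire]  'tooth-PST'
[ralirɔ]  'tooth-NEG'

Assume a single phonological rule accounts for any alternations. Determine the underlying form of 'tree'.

/bipɔg/

'tree' shows [dʒ] ~ [g] at the end of the stem ([bipɔdʒe] vs [bipɔgɔ]).
If /dʒ/ were underlying and a rule turned it into [g] before the NEG suffix, 'skin' would also alternate; but it has [dʒ] in both [linadʒe] and [linadʒɔ].
The alternation reflects palatalization before a front vowel: /k/, /g/ and /s/ become palato-alveolar [tʃ], [dʒ] and [ʃ] before a front vowel. /g/ is underlying.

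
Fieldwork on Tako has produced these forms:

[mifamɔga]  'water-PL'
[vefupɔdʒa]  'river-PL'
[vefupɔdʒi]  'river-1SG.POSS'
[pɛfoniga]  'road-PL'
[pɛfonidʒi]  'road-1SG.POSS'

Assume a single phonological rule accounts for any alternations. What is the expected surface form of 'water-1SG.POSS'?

The root 'road' surfaces as [pɛfoniga] and [pɛfonidʒi], with a stem-final [g] ~ [dʒ] alternation.
Compare 'river', with invariant [dʒ] in [vefupɔdʒa] and [vefupɔdʒi]: an analysis with underlying /dʒ/ and a rule producing [g] before the PL suffix would wrongly predict alternation here too.
The alternation reflects palatalization before a front vowel: /g/ becomes palato-alveolar [dʒ] before a front vowel. /g/ is underlying.
From [mifamɔga] the stem 'water' is /mifamɔg/; before a front vowel this yields [mifamɔdʒi].

[mifamɔdʒi]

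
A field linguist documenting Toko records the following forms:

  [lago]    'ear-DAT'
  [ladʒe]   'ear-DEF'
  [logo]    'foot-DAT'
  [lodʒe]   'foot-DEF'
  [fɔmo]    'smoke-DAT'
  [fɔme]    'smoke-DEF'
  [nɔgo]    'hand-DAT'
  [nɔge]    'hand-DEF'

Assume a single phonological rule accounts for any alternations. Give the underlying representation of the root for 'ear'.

In [lago] and [ladʒe] the final segment of 'ear' alternates: [g] ~ [dʒ].
The stem 'hand' ([nɔgo], [nɔge]) shows [g] unchanged in both environments, so [g] cannot be basic with [dʒ] derived before the DEF suffix.
Therefore /dʒ/ is basic and [g] is derived by depalatalization (palato-alveolar /dʒ/ becomes [g] when no front vowel follows).
The underlying form of 'ear' is therefore /ladʒ/.

/ladʒ/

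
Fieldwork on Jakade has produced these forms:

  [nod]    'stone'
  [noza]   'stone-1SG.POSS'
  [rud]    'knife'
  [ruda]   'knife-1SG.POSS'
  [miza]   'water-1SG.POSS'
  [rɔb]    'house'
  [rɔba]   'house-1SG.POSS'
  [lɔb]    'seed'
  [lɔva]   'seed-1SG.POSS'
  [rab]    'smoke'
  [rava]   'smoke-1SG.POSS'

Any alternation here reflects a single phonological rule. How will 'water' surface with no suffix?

'stone' shows [d] ~ [z] at the end of the stem ([nod] vs [noza]).
Compare 'knife', with invariant [d] in [rud] and [ruda]: an analysis with underlying /d/ and a rule producing [z] before the 1SG.POSS suffix would wrongly predict alternation here too.
The alternation reflects word-final hardening: voiced fricatives become stops word-finally. /z/ is underlying.
From [miza] the stem 'water' is /miz/; word-finally this yields [mid].

[mid]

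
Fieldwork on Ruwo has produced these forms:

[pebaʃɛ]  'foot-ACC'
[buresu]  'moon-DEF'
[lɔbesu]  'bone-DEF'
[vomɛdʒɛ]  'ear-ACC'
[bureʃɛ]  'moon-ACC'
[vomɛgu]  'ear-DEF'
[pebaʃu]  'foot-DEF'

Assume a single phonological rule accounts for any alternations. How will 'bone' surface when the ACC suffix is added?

The root 'moon' surfaces as [bureʃɛ] and [buresu], with a stem-final [ʃ] ~ [s] alternation.
Compare 'foot', with invariant [ʃ] in [pebaʃɛ] and [pebaʃu]: an analysis with underlying /ʃ/ and a rule producing [s] before the DEF suffix would wrongly predict alternation here too.
So /s/ is underlying, and a rule of palatalization before a front vowel — /g/ and /s/ become palato-alveolar [dʒ] and [ʃ] before a front vowel — gives [ʃ].
The one attested form of 'bone', [lɔbesu], shows underlying /lɔbes/. Applying the same rule before a front vowel gives [lɔbeʃɛ].

[lɔbeʃɛ]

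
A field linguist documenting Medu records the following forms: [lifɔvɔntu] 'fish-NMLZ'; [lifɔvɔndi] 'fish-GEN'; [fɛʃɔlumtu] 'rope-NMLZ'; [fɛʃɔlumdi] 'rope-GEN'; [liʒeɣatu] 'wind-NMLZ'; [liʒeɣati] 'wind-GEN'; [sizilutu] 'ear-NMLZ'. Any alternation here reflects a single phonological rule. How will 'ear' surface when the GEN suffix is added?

The GEN morpheme has two allomorphs, [-di] and [-ti].
The NMLZ suffix, which begins with [t], is invariant after every stem; so [t] is not altered by any rule here.
So the underlying form is /-di/, and voiced stops become voiceless after a vowel.
After 'ear', which ends in a vowel, the suffix surfaces as [-ti], giving [siziluti].

[siziluti]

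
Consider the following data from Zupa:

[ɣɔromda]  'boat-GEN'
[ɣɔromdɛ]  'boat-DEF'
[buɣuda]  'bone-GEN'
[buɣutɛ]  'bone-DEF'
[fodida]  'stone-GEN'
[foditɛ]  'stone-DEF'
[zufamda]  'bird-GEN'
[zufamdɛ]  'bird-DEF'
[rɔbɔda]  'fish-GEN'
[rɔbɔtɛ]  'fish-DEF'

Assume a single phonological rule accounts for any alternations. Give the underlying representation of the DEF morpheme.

/-tɛ/

The DEF suffix surfaces as [-dɛ] and [-tɛ], depending on the final segment of the stem.
By contrast the GEN suffix keeps its initial [d] throughout — that segment must be underlying.
So the underlying form is /-tɛ/, and voiceless stops become voiced after a nasal.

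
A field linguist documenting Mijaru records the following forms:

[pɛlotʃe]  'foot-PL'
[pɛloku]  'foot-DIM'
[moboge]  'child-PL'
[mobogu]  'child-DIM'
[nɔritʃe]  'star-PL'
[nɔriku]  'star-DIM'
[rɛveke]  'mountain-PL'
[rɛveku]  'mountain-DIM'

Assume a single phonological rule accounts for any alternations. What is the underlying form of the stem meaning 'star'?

The root 'star' surfaces as [nɔritʃe] and [nɔriku], with a stem-final [tʃ] ~ [k] alternation.
The stem 'mountain' ([rɛveke], [rɛveku]) shows [k] unchanged in both environments, so [k] cannot be basic with [tʃ] derived before the PL suffix.
Therefore /tʃ/ is basic and [k] is derived by depalatalization (palato-alveolar /tʃ/ becomes [k] when no front vowel follows).
So 'star' = /nɔritʃ/.

/nɔritʃ/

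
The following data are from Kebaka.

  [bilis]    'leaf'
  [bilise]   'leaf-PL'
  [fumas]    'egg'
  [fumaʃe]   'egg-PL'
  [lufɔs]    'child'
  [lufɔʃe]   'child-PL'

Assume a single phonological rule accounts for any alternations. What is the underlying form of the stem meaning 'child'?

/lufɔʃ/

The root 'child' surfaces as [lufɔs] and [lufɔʃe], with a stem-final [s] ~ [ʃ] alternation.
Compare 'leaf', with invariant [s] in [bilis] and [bilise]: an analysis with underlying /s/ and a rule producing [ʃ] before the PL suffix would wrongly predict alternation here too.
So /ʃ/ is underlying, and a rule of depalatalization — palato-alveolar /ʃ/ becomes [s] when no front vowel follows — gives [s].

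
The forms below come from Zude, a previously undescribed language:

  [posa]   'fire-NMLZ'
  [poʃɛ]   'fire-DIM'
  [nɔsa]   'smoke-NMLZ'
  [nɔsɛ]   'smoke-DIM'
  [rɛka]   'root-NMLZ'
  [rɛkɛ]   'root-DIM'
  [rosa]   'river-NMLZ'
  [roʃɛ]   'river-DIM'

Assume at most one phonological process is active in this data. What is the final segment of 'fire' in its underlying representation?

The root 'fire' surfaces as [posa] and [poʃɛ], with a stem-final [s] ~ [ʃ] alternation.
If /s/ were underlying and a rule turned it into [ʃ] before the DIM suffix, 'smoke' would also alternate; but it has [s] in both [nɔsa] and [nɔsɛ].
The alternation reflects depalatalization: palato-alveolar /ʃ/ becomes [s] when no front vowel follows. /ʃ/ is underlying.

/ʃ/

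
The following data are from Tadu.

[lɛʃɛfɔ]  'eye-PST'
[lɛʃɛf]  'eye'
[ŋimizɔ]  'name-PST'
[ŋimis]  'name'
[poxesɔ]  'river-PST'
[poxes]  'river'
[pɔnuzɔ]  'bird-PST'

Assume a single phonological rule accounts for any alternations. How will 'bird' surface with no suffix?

The root 'name' surfaces as [ŋimizɔ] and [ŋimis], with a stem-final [z] ~ [s] alternation.
If /s/ were underlying and a rule turned it into [z] before the PST suffix, 'river' would also alternate; but it has [s] in both [poxesɔ] and [poxes].
The alternation reflects word-final obstruent devoicing: voiced obstruents become voiceless word-finally. /z/ is underlying.
From [pɔnuzɔ] the stem 'bird' is /pɔnuz/; word-finally this yields [pɔnus].

[pɔnus]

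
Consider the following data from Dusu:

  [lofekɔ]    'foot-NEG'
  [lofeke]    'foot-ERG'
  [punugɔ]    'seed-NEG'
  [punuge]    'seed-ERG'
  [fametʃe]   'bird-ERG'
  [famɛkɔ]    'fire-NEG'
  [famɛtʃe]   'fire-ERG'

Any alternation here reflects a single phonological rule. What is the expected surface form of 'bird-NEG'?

'fire' shows [k] ~ [tʃ] at the end of the stem ([famɛkɔ] vs [famɛtʃe]).
If /k/ were underlying and a rule turned it into [tʃ] before the ERG suffix, 'foot' would also alternate; but it has [k] in both [lofekɔ] and [lofeke].
The underlying segment must be /tʃ/; palato-alveolar /tʃ/ becomes [k] when no front vowel follows, yielding [k] there.
From [fametʃe] the stem 'bird' is /fametʃ/; when no front vowel follows this yields [famekɔ].

[famekɔ]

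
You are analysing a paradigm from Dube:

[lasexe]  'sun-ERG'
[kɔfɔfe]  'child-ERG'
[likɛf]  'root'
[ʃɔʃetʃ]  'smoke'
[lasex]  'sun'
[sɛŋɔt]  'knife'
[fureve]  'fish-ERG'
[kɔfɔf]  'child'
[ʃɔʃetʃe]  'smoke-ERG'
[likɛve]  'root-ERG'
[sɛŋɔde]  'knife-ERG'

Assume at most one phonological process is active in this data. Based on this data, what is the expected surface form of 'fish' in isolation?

[furef]

'root' shows [v] ~ [f] at the end of the stem ([likɛve] vs [likɛf]).
But 'child' keeps [f] in both environments ([kɔfɔfe], [kɔfɔf]), so there is no rule changing /f/ to [v] before the ERG suffix.
The underlying segment must be /v/; voiced obstruents become voiceless word-finally, yielding [f] there.
From [fureve] the stem 'fish' is /furev/; word-finally this yields [furef].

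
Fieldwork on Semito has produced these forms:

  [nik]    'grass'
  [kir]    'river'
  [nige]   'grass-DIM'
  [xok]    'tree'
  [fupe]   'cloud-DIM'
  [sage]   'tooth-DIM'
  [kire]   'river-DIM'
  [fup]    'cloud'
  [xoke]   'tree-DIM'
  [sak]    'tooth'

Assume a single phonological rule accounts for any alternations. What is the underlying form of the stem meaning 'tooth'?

/sag/

'tooth' shows [g] ~ [k] at the end of the stem ([sage] vs [sak]).
But 'tree' keeps [k] in both environments ([xoke], [xok]), so there is no rule changing /k/ to [g] before the DIM suffix.
The underlying segment must be /g/; voiced obstruents become voiceless word-finally, yielding [k] there.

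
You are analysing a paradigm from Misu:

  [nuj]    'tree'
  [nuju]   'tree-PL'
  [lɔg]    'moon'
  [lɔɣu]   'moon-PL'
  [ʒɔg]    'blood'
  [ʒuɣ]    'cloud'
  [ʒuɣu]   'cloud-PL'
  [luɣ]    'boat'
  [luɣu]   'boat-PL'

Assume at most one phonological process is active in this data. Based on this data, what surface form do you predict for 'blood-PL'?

The root 'moon' surfaces as [lɔg] and [lɔɣu], with a stem-final [g] ~ [ɣ] alternation.
Compare 'cloud', with invariant [ɣ] in [ʒuɣ] and [ʒuɣu]: an analysis with underlying /ɣ/ and a rule producing [g] in isolation would wrongly predict alternation here too.
The alternation reflects intervocalic spirantization: voiced stops become fricatives between vowels. /g/ is underlying.
The one attested form of 'blood', [ʒɔg], shows underlying /ʒɔg/. Applying the same rule between vowels gives [ʒɔɣu].

[ʒɔɣu]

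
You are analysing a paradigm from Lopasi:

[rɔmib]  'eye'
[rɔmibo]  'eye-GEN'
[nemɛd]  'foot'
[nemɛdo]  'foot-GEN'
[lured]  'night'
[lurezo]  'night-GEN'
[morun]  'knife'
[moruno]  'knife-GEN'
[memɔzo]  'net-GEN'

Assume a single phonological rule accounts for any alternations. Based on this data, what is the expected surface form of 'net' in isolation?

The stem for 'night' ends in [d] in [lured] but [z] in [lurezo].
If /d/ were underlying and a rule turned it into [z] before the GEN suffix, 'foot' would also alternate; but it has [d] in both [nemɛd] and [nemɛdo].
Therefore /z/ is basic and [d] is derived by word-final hardening (voiced fricatives become stops word-finally).
From [memɔzo] the stem 'net' is /memɔz/; word-finally this yields [memɔd].

[memɔd]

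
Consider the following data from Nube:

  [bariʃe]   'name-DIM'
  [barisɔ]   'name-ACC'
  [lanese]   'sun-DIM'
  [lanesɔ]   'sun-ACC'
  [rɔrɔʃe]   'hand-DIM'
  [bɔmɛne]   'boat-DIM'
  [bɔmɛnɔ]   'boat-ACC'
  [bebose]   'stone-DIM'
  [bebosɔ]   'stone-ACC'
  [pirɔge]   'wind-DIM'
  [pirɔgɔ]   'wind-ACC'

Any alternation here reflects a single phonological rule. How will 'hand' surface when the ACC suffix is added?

[rɔrɔsɔ]

The stem for 'name' ends in [ʃ] in [bariʃe] but [s] in [barisɔ].
Compare 'stone', with invariant [s] in [bebose] and [bebosɔ]: an analysis with underlying /s/ and a rule producing [ʃ] before the DIM suffix would wrongly predict alternation here too.
Therefore /ʃ/ is basic and [s] is derived by depalatalization (palato-alveolar /ʃ/ becomes [s] when no front vowel follows).
The one attested form of 'hand', [rɔrɔʃe], shows underlying /rɔrɔʃ/. Applying the same rule when no front vowel follows gives [rɔrɔsɔ].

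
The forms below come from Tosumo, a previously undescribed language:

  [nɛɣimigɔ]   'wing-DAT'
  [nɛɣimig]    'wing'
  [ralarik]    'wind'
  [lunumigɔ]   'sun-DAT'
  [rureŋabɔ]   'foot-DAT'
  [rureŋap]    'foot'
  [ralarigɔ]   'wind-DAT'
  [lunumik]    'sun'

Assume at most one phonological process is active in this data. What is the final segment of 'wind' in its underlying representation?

The stem for 'wind' ends in [k] in [ralarik] but [g] in [ralarigɔ].
If /g/ were underlying and a rule turned it into [k] in isolation, 'wing' would also alternate; but it has [g] in both [nɛɣimig] and [nɛɣimigɔ].
The alternation reflects intervocalic voicing: voiceless stops become voiced between vowels. /k/ is underlying.

/k/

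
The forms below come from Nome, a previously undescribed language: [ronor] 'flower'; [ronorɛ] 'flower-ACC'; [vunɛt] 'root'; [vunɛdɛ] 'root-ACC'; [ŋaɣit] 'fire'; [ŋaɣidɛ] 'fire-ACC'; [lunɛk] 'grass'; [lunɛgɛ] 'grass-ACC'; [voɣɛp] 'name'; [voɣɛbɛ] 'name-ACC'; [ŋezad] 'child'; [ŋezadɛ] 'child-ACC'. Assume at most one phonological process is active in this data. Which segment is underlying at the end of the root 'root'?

/t/

'root' shows [t] ~ [d] at the end of the stem ([vunɛt] vs [vunɛdɛ]).
The stem 'child' ([ŋezad], [ŋezadɛ]) shows [d] unchanged in both environments, so [d] cannot be basic with [t] derived in isolation.
The alternation reflects intervocalic voicing: voiceless stops become voiced between vowels. /t/ is underlying.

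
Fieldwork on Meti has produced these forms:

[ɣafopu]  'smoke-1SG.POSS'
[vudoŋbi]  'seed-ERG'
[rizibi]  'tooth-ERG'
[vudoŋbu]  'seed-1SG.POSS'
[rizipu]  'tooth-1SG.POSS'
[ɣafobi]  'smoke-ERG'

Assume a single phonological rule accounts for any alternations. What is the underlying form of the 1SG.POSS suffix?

The 1SG.POSS suffix surfaces as [-bu] and [-pu], depending on the final segment of the stem.
By contrast the ERG suffix keeps its initial [b] throughout — that segment must be underlying.
The 1SG.POSS suffix is therefore /-pu/ underlyingly, with post-nasal voicing: voiceless stops become voiced after a nasal.

/-pu/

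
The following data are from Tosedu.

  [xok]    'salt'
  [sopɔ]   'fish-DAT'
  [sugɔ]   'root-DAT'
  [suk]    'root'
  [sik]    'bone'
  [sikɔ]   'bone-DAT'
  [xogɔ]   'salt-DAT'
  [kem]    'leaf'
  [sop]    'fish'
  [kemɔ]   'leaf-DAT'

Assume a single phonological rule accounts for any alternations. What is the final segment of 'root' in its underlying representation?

/g/

In [sugɔ] and [suk] the final segment of 'root' alternates: [g] ~ [k].
The stem 'bone' ([sikɔ], [sik]) shows [k] unchanged in both environments, so [k] cannot be basic with [g] derived before the DAT suffix.
Therefore /g/ is basic and [k] is derived by word-final obstruent devoicing (voiced obstruents become voiceless word-finally).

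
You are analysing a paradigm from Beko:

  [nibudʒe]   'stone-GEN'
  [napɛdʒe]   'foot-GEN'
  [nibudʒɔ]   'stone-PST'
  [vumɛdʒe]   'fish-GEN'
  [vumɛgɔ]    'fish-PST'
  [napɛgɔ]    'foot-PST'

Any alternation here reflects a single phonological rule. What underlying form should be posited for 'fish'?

'fish' shows [g] ~ [dʒ] at the end of the stem ([vumɛgɔ] vs [vumɛdʒe]).
But 'stone' keeps [dʒ] in both environments ([nibudʒɔ], [nibudʒe]), so there is no rule changing /dʒ/ to [g] before the PST suffix.
The underlying segment must be /g/; /g/ becomes palato-alveolar [dʒ] before a front vowel, yielding [dʒ] there.

/vumɛg/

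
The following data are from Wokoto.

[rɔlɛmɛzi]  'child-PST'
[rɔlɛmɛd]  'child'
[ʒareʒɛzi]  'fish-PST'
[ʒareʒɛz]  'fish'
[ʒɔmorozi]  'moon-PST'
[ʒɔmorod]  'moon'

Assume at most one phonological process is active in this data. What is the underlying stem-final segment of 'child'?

The root 'child' surfaces as [rɔlɛmɛzi] and [rɔlɛmɛd], with a stem-final [z] ~ [d] alternation.
Compare 'fish', with invariant [z] in [ʒareʒɛzi] and [ʒareʒɛz]: an analysis with underlying /z/ and a rule producing [d] in isolation would wrongly predict alternation here too.
The alternation reflects intervocalic spirantization: voiced stops become fricatives between vowels. /d/ is underlying.

/d/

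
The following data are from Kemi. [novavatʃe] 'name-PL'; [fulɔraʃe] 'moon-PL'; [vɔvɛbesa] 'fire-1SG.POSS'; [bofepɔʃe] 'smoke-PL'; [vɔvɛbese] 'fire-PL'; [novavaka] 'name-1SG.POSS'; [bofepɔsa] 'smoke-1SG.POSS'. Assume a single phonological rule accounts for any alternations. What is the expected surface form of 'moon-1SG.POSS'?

[fulɔrasa]

The root 'smoke' surfaces as [bofepɔʃe] and [bofepɔsa], with a stem-final [ʃ] ~ [s] alternation.
Compare 'fire', with invariant [s] in [vɔvɛbese] and [vɔvɛbesa]: an analysis with underlying /s/ and a rule producing [ʃ] before the PL suffix would wrongly predict alternation here too.
Therefore /ʃ/ is basic and [s] is derived by depalatalization (palato-alveolar /tʃ/ and /ʃ/ become [k] and [s] when no front vowel follows).
The one attested form of 'moon', [fulɔraʃe], shows underlying /fulɔraʃ/. Applying the same rule when no front vowel follows gives [fulɔrasa].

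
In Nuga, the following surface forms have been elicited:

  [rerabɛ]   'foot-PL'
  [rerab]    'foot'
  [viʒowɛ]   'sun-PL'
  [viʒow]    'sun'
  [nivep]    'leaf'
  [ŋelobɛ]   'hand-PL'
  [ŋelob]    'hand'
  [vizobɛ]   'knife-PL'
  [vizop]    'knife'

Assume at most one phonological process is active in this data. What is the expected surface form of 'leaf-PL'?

In [vizobɛ] and [vizop] the final segment of 'knife' alternates: [b] ~ [p].
If /b/ were underlying and a rule turned it into [p] in isolation, 'foot' would also alternate; but it has [b] in both [rerabɛ] and [rerab].
So /p/ is underlying, and a rule of intervocalic voicing — voiceless stops become voiced between vowels — gives [b].
The one attested form of 'leaf', [nivep], shows underlying /nivep/. Applying the same rule between vowels gives [nivebɛ].

[nivebɛ]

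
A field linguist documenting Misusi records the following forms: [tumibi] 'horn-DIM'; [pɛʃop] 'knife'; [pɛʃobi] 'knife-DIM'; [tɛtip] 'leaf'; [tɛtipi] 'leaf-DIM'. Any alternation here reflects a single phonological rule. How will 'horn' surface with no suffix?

[tumip]

'knife' shows [p] ~ [b] at the end of the stem ([pɛʃop] vs [pɛʃobi]).
If /p/ were underlying and a rule turned it into [b] before the DIM suffix, 'leaf' would also alternate; but it has [p] in both [tɛtip] and [tɛtipi].
The alternation reflects word-final obstruent devoicing: voiced obstruents become voiceless word-finally. /b/ is underlying.
The one attested form of 'horn', [tumibi], shows underlying /tumib/. Applying the same rule word-finally gives [tumip].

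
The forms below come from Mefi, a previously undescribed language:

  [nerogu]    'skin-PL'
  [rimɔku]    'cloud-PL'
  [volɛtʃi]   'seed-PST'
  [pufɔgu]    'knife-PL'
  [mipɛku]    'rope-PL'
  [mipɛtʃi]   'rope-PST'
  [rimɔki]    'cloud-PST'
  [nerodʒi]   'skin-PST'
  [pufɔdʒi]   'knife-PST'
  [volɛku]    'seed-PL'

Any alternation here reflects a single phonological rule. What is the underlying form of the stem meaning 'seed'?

The root 'seed' surfaces as [volɛku] and [volɛtʃi], with a stem-final [k] ~ [tʃ] alternation.
If /k/ were underlying and a rule turned it into [tʃ] before the PST suffix, 'cloud' would also alternate; but it has [k] in both [rimɔku] and [rimɔki].
The alternation reflects depalatalization: palato-alveolar /tʃ/ and /dʒ/ become [k] and [g] when no front vowel follows. /tʃ/ is underlying.

/volɛtʃ/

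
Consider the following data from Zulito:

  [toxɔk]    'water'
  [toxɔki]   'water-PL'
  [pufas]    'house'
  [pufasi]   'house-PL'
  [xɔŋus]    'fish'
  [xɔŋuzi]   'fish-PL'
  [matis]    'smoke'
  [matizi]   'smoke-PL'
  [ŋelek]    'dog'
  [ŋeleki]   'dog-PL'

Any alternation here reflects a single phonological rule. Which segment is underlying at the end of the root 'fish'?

/z/

In [xɔŋus] and [xɔŋuzi] the final segment of 'fish' alternates: [s] ~ [z].
Compare 'house', with invariant [s] in [pufas] and [pufasi]: an analysis with underlying /s/ and a rule producing [z] before the PL suffix would wrongly predict alternation here too.
So /z/ is underlying, and a rule of word-final obstruent devoicing — voiced obstruents become voiceless word-finally — gives [s].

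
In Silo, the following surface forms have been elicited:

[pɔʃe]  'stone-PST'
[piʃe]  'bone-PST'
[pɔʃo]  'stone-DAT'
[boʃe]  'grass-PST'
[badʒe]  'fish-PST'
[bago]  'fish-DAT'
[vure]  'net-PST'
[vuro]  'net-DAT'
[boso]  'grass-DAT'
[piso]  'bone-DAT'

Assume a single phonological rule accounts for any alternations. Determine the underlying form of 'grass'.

'grass' shows [s] ~ [ʃ] at the end of the stem ([boso] vs [boʃe]).
But 'stone' keeps [ʃ] in both environments ([pɔʃo], [pɔʃe]), so there is no rule changing /ʃ/ to [s] before the DAT suffix.
The underlying segment must be /s/; /g/ and /s/ become palato-alveolar [dʒ] and [ʃ] before a front vowel, yielding [ʃ] there.
The underlying form of 'grass' is therefore /bos/.

/bos/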